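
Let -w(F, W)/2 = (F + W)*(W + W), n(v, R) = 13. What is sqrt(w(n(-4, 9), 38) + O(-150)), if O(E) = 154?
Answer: I*sqrt(7598) ≈ 87.167*I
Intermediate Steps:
w(F, W) = -4*W*(F + W) (w(F, W) = -2*(F + W)*(W + W) = -2*(F + W)*2*W = -4*W*(F + W))
sqrt(w(n(-4, 9), 38) + O(-150)) = sqrt(-4*38*(13 + 38) + 154) = sqrt(-4*38*51 + 154) = sqrt(-7752 + 154) = sqrt(-7598) = I*sqrt(7598)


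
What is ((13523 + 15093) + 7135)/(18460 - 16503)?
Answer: 35751/1957 ≈ 18.268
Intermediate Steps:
((13523 + 15093) + 7135)/(18460 - 16503) = (28616 + 7135)/1957 = 35751*(1/1957) = 35751/1957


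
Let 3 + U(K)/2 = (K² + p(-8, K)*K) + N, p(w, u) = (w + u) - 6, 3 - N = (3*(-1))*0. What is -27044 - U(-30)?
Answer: -31484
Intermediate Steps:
N = 3 (N = 3 - 3*(-1)*0 = 3 - (-3)*0 = 3 - 1*0 = 3 + 0 = 3)
p(w, u) = -6 + u + w (p(w, u) = (u + w) - 6 = -6 + u + w)
U(K) = 2*K² + 2*K*(-14 + K) (U(K) = -6 + 2*((K² + (-6 + K - 8)*K) + 3) = -6 + 2*((K² + (-14 + K)*K) + 3) = -6 + 2*((K² + K*(-14 + K)) + 3) = -6 + 2*(3 + K² + K*(-14 + K)) = -6 + (6 + 2*K² + 2*K*(-14 + K)) = 2*K² + 2*K*(-14 + K))
-27044 - U(-30) = -27044 - 4*(-30)*(-7 - 30) = -27044 - 4*(-30)*(-37) = -27044 - 1*4440 = -27044 - 4440 = -31484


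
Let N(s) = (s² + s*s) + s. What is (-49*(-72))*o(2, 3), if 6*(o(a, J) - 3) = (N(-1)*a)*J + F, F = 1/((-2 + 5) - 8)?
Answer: 69972/5 ≈ 13994.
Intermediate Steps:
F = -⅕ (F = 1/(3 - 8) = 1/(-5) = -⅕ ≈ -0.20000)
N(s) = s + 2*s² (N(s) = (s² + s²) + s = 2*s² + s = s + 2*s²)
o(a, J) = 89/30 + J*a/6 (o(a, J) = 3 + (((-(1 + 2*(-1)))*a)*J - ⅕)/6 = 3 + (((-(1 - 2))*a)*J - ⅕)/6 = 3 + (((-1*(-1))*a)*J - ⅕)/6 = 3 + ((1*a)*J - ⅕)/6 = 3 + (a*J - ⅕)/6 = 3 + (J*a - ⅕)/6 = 3 + (-⅕ + J*a)/6 = 3 + (-1/30 + J*a/6) = 89/30 + J*a/6)
(-49*(-72))*o(2, 3) = (-49*(-72))*(89/30 + (⅙)*3*2) = 3528*(89/30 + 1) = 3528*(119/30) = 69972/5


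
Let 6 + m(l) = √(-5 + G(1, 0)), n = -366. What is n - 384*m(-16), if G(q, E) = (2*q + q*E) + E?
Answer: 1938 - 384*I*√3 ≈ 1938.0 - 665.11*I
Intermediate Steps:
G(q, E) = E + 2*q + E*q (G(q, E) = (2*q + E*q) + E = E + 2*q + E*q)
m(l) = -6 + I*√3 (m(l) = -6 + √(-5 + (0 + 2*1 + 0*1)) = -6 + √(-5 + (0 + 2 + 0)) = -6 + √(-5 + 2) = -6 + √(-3) = -6 + I*√3)
n - 384*m(-16) = -366 - 384*(-6 + I*√3) = -366 + (2304 - 384*I*√3) = 1938 - 384*I*√3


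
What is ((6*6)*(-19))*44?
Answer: -30096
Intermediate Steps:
((6*6)*(-19))*44 = (36*(-19))*44 = -684*44 = -30096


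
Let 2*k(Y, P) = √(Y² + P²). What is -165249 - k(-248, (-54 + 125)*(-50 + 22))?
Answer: -165249 - 2*√250853 ≈ -1.6625e+5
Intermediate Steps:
k(Y, P) = √(P² + Y²)/2 (k(Y, P) = √(Y² + P²)/2 = √(P² + Y²)/2)
-165249 - k(-248, (-54 + 125)*(-50 + 22)) = -165249 - √(((-54 + 125)*(-50 + 22))² + (-248)²)/2 = -165249 - √((71*(-28))² + 61504)/2 = -165249 - √((-1988)² + 61504)/2 = -165249 - √(3952144 + 61504)/2 = -165249 - √4013648/2 = -165249 - 4*√250853/2 = -165249 - 2*√250853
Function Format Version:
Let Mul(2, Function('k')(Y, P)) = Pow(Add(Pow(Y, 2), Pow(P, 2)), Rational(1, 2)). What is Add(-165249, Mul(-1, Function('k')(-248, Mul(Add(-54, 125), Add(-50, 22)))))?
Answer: Add(-165249, Mul(-2, Pow(250853, Rational(1, 2)))) ≈ -1.6625e+5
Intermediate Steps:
Function('k')(Y, P) = Mul(Rational(1, 2), Pow(Add(Pow(P, 2), Pow(Y, 2)), Rational(1, 2))) (Function('k')(Y, P) = Mul(Rational(1, 2), Pow(Add(Pow(Y, 2), Pow(P, 2)), Rational(1, 2))) = Mul(Rational(1, 2), Pow(Add(Pow(P, 2), Pow(Y, 2)), Rational(1, 2))))
Add(-165249, Mul(-1, Function('k')(-248, Mul(Add(-54, 125), Add(-50, 22))))) = Add(-165249, Mul(-1, Mul(Rational(1, 2), Pow(Add(Pow(Mul(Add(-54, 125), Add(-50, 22)), 2), Pow(-248, 2)), Rational(1, 2))))) = Add(-165249, Mul(-1, Mul(Rational(1, 2), Pow(Add(Pow(Mul(71, -28), 2), 61504), Rational(1, 2))))) = Add(-165249, Mul(-1, Mul(Rational(1, 2), Pow(Add(Pow(-1988, 2), 61504), Rational(1, 2))))) = Add(-165249, Mul(-1, Mul(Rational(1, 2), Pow(Add(3952144, 61504), Rational(1, 2))))) = Add(-165249, Mul(-1, Mul(Rational(1, 2), Pow(4013648, Rational(1, 2))))) = Add(-165249, Mul(-1, Mul(Rational(1, 2), Mul(4, Pow(250853, Rational(1, 2)))))) = Add(-165249, Mul(-1, Mul(2, Pow(250853, Rational(1, 2))))) = Add(-165249, Mul(-2, Pow(250853, Rational(1, 2))))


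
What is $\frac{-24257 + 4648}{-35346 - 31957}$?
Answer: $\frac{19609}{67303} \approx 0.29135$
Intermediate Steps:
$\frac{-24257 + 4648}{-35346 - 31957} = - \frac{19609}{-67303} = \left(-19609\right) \left(- \frac{1}{67303}\right) = \frac{19609}{67303}$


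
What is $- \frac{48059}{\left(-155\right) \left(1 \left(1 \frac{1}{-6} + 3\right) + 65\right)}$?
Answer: $\frac{26214}{5735} \approx 4.5709$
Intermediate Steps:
$- \frac{48059}{\left(-155\right) \left(1 \left(1 \frac{1}{-6} + 3\right) + 65\right)} = - \frac{48059}{\left(-155\right) \left(1 \left(1 \left(- \frac{1}{6}\right) + 3\right) + 65\right)} = - \frac{48059}{\left(-155\right) \left(1 \left(- \frac{1}{6} + 3\right) + 65\right)} = - \frac{48059}{\left(-155\right) \left(1 \cdot \frac{17}{6} + 65\right)} = - \frac{48059}{\left(-155\right) \left(\frac{17}{6} + 65\right)} = - \frac{48059}{\left(-155\right) \frac{407}{6}} = - \frac{48059}{- \frac{63085}{6}} = \left(-48059\right) \left(- \frac{6}{63085}\right) = \frac{26214}{5735}$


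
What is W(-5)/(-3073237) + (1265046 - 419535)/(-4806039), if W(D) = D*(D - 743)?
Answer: -872143424989/4923365626081 ≈ -0.17714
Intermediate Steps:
W(D) = D*(-743 + D)
W(-5)/(-3073237) + (1265046 - 419535)/(-4806039) = -5*(-743 - 5)/(-3073237) + (1265046 - 419535)/(-4806039) = -5*(-748)*(-1/3073237) + 845511*(-1/4806039) = 3740*(-1/3073237) - 281837/1602013 = -3740/3073237 - 281837/1602013 = -872143424989/4923365626081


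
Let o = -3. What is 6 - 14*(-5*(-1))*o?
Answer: 216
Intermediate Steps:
6 - 14*(-5*(-1))*o = 6 - 14*(-5*(-1))*(-3) = 6 - 70*(-3) = 6 - 14*(-15) = 6 + 210 = 216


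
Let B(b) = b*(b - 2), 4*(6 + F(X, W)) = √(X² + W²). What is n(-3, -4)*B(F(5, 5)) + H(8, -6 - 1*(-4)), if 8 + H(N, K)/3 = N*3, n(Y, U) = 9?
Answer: 4065/8 - 315*√2/2 ≈ 285.39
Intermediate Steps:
H(N, K) = -24 + 9*N (H(N, K) = -24 + 3*(N*3) = -24 + 3*(3*N) = -24 + 9*N)
F(X, W) = -6 + √(W² + X²)/4 (F(X, W) = -6 + √(X² + W²)/4 = -6 + √(W² + X²)/4)
B(b) = b*(-2 + b)
n(-3, -4)*B(F(5, 5)) + H(8, -6 - 1*(-4)) = 9*((-6 + √(5² + 5²)/4)*(-2 + (-6 + √(5² + 5²)/4))) + (-24 + 9*8) = 9*((-6 + √(25 + 25)/4)*(-2 + (-6 + √(25 + 25)/4))) + (-24 + 72) = 9*((-6 + √50/4)*(-2 + (-6 + √50/4))) + 48 = 9*((-6 + (5*√2)/4)*(-2 + (-6 + (5*√2)/4))) + 48 = 9*((-6 + 5*√2/4)*(-2 + (-6 + 5*√2/4))) + 48 = 9*((-6 + 5*√2/4)*(-8 + 5*√2/4)) + 48 = 9*((-8 + 5*√2/4)*(-6 + 5*√2/4)) + 48 = 9*(-8 + 5*√2/4)*(-6 + 5*√2/4) + 48 = 48 + 9*(-8 + 5*√2/4)*(-6 + 5*√2/4)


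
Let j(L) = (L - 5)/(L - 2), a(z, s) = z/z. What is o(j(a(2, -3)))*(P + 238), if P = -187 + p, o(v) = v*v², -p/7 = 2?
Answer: 2368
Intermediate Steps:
a(z, s) = 1
p = -14 (p = -7*2 = -14)
j(L) = (-5 + L)/(-2 + L)
o(v) = v³
P = -201 (P = -187 - 14 = -201)
o(j(a(2, -3)))*(P + 238) = ((-5 + 1)/(-2 + 1))³*(-201 + 238) = (-4/(-1))³*37 = (-1*(-4))³*37 = 4³*37 = 64*37 = 2368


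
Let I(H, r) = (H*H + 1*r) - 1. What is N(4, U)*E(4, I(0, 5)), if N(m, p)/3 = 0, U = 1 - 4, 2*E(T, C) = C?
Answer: 0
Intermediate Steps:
I(H, r) = -1 + r + H² (I(H, r) = (H² + r) - 1 = (r + H²) - 1 = -1 + r + H²)
E(T, C) = C/2
U = -3
N(m, p) = 0 (N(m, p) = 3*0 = 0)
N(4, U)*E(4, I(0, 5)) = 0*((-1 + 5 + 0²)/2) = 0*((-1 + 5 + 0)/2) = 0*((½)*4) = 0*2 = 0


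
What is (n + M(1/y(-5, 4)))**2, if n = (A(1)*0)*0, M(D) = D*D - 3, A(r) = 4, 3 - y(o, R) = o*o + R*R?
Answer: 18757561/2085136 ≈ 8.9958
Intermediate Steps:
y(o, R) = 3 - R**2 - o**2 (y(o, R) = 3 - (o*o + R*R) = 3 - (o**2 + R**2) = 3 - (R**2 + o**2) = 3 + (-R**2 - o**2) = 3 - R**2 - o**2)
M(D) = -3 + D**2 (M(D) = D**2 - 3 = -3 + D**2)
n = 0 (n = (4*0)*0 = 0*0 = 0)
(n + M(1/y(-5, 4)))**2 = (0 + (-3 + (1/(3 - 1*4**2 - 1*(-5)**2))**2))**2 = (0 + (-3 + (1/(3 - 1*16 - 1*25))**2))**2 = (0 + (-3 + (1/(3 - 16 - 25))**2))**2 = (0 + (-3 + (1/(-38))**2))**2 = (0 + (-3 + (-1/38)**2))**2 = (0 + (-3 + 1/1444))**2 = (0 - 4331/1444)**2 = (-4331/1444)**2 = 18757561/2085136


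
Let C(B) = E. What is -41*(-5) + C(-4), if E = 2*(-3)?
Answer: 199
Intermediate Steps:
E = -6
C(B) = -6
-41*(-5) + C(-4) = -41*(-5) - 6 = 205 - 6 = 199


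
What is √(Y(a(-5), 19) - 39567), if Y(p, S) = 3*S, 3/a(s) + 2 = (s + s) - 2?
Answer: 3*I*√4390 ≈ 198.77*I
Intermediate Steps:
a(s) = 3/(-4 + 2*s) (a(s) = 3/(-2 + ((s + s) - 2)) = 3/(-2 + (2*s - 2)) = 3/(-2 + (-2 + 2*s)) = 3/(-4 + 2*s))
√(Y(a(-5), 19) - 39567) = √(3*19 - 39567) = √(57 - 39567) = √(-39510) = 3*I*√4390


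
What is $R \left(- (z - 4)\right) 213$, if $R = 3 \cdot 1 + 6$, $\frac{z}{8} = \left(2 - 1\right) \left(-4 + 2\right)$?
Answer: $38340$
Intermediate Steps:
$z = -16$ ($z = 8 \left(2 - 1\right) \left(-4 + 2\right) = 8 \cdot 1 \left(-2\right) = 8 \left(-2\right) = -16$)
$R = 9$ ($R = 3 + 6 = 9$)
$R \left(- (z - 4)\right) 213 = 9 \left(- (-16 - 4)\right) 213 = 9 \left(\left(-1\right) \left(-20\right)\right) 213 = 9 \cdot 20 \cdot 213 = 180 \cdot 213 = 38340$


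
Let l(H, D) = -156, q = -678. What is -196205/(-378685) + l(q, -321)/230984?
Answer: 174081311/336423754 ≈ 0.51745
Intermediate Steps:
-196205/(-378685) + l(q, -321)/230984 = -196205/(-378685) - 156/230984 = -196205*(-1/378685) - 156*1/230984 = 39241/75737 - 3/4442 = 174081311/336423754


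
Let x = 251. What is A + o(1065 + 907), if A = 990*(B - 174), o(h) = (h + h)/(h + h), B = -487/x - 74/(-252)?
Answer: -305523188/1757 ≈ -1.7389e+5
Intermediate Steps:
B = -52075/31626 (B = -487/251 - 74/(-252) = -487*1/251 - 74*(-1/252) = -487/251 + 37/126 = -52075/31626 ≈ -1.6466)
o(h) = 1 (o(h) = (2*h)/((2*h)) = (2*h)*(1/(2*h)) = 1)
A = -305524945/1757 (A = 990*(-52075/31626 - 174) = 990*(-5554999/31626) = -305524945/1757 ≈ -1.7389e+5)
A + o(1065 + 907) = -305524945/1757 + 1 = -305523188/1757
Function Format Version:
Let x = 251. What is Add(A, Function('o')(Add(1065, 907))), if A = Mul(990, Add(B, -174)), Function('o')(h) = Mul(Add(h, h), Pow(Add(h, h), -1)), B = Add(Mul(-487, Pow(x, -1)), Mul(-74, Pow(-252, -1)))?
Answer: Rational(-305523188, 1757) ≈ -1.7389e+5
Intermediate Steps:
B = Rational(-52075, 31626) (B = Add(Mul(-487, Pow(251, -1)), Mul(-74, Pow(-252, -1))) = Add(Mul(-487, Rational(1, 251)), Mul(-74, Rational(-1, 252))) = Add(Rational(-487, 251), Rational(37, 126)) = Rational(-52075, 31626) ≈ -1.6466)
Function('o')(h) = 1 (Function('o')(h) = Mul(Mul(2, h), Pow(Mul(2, h), -1)) = Mul(Mul(2, h), Mul(Rational(1, 2), Pow(h, -1))) = 1)
A = Rational(-305524945, 1757) (A = Mul(990, Add(Rational(-52075, 31626), -174)) = Mul(990, Rational(-5554999, 31626)) = Rational(-305524945, 1757) ≈ -1.7389e+5)
Add(A, Function('o')(Add(1065, 907))) = Add(Rational(-305524945, 1757), 1) = Rational(-305523188, 1757)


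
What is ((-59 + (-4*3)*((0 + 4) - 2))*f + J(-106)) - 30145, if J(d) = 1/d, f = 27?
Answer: -3432917/106 ≈ -32386.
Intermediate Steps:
((-59 + (-4*3)*((0 + 4) - 2))*f + J(-106)) - 30145 = ((-59 + (-4*3)*((0 + 4) - 2))*27 + 1/(-106)) - 30145 = ((-59 - 12*(4 - 2))*27 - 1/106) - 30145 = ((-59 - 12*2)*27 - 1/106) - 30145 = ((-59 - 24)*27 - 1/106) - 30145 = (-83*27 - 1/106) - 30145 = (-2241 - 1/106) - 30145 = -237547/106 - 30145 = -3432917/106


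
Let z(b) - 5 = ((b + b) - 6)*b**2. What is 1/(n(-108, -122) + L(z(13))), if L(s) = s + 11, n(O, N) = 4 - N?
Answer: 1/3522 ≈ 0.00028393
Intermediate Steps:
z(b) = 5 + b**2*(-6 + 2*b) (z(b) = 5 + ((b + b) - 6)*b**2 = 5 + (2*b - 6)*b**2 = 5 + (-6 + 2*b)*b**2 = 5 + b**2*(-6 + 2*b))
L(s) = 11 + s
1/(n(-108, -122) + L(z(13))) = 1/((4 - 1*(-122)) + (11 + (5 - 6*13**2 + 2*13**3))) = 1/((4 + 122) + (11 + (5 - 6*169 + 2*2197))) = 1/(126 + (11 + (5 - 1014 + 4394))) = 1/(126 + (11 + 3385)) = 1/(126 + 3396) = 1/3522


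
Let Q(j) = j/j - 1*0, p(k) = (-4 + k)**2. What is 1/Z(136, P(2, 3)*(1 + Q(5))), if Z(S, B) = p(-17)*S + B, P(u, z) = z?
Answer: 1/59982 ≈ 1.6672e-5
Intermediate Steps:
Q(j) = 1 (Q(j) = 1 + 0 = 1)
Z(S, B) = B + 441*S (Z(S, B) = (-4 - 17)**2*S + B = (-21)**2*S + B = 441*S + B = B + 441*S)
1/Z(136, P(2, 3)*(1 + Q(5))) = 1/(3*(1 + 1) + 441*136) = 1/(3*2 + 59976) = 1/(6 + 59976) = 1/59982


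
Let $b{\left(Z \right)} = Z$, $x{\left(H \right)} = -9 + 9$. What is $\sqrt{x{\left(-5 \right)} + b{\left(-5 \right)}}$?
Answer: $i \sqrt{5} \approx 2.2361 i$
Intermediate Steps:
$x{\left(H \right)} = 0$
$\sqrt{x{\left(-5 \right)} + b{\left(-5 \right)}} = \sqrt{0 - 5} = \sqrt{-5} = i \sqrt{5}$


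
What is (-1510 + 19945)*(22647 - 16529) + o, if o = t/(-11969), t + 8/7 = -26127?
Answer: 9449493486287/83783 ≈ 1.1279e+8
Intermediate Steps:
t = -182897/7 (t = -8/7 - 26127 = -182897/7 ≈ -26128.)
o = 182897/83783 (o = -182897/7/(-11969) = -182897/7*(-1/11969) = 182897/83783 ≈ 2.1830)
(-1510 + 19945)*(22647 - 16529) + o = (-1510 + 19945)*(22647 - 16529) + 182897/83783 = 18435*6118 + 182897/83783 = 112785330 + 182897/83783 = 9449493486287/83783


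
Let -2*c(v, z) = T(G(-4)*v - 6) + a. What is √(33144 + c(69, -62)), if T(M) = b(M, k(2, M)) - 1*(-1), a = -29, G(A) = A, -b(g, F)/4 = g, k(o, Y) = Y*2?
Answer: √32594 ≈ 180.54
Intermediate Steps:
k(o, Y) = 2*Y
b(g, F) = -4*g
T(M) = 1 - 4*M (T(M) = -4*M - 1*(-1) = -4*M + 1 = 1 - 4*M)
c(v, z) = 2 - 8*v (c(v, z) = -((1 - 4*(-4*v - 6)) - 29)/2 = -((1 - 4*(-6 - 4*v)) - 29)/2 = -((1 + (24 + 16*v)) - 29)/2 = -((25 + 16*v) - 29)/2 = -(-4 + 16*v)/2 = 2 - 8*v)
√(33144 + c(69, -62)) = √(33144 + (2 - 8*69)) = √(33144 + (2 - 552)) = √(33144 - 550) = √32594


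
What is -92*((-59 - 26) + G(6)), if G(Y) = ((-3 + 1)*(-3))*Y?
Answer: 4508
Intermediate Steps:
G(Y) = 6*Y (G(Y) = (-2*(-3))*Y = 6*Y)
-92*((-59 - 26) + G(6)) = -92*((-59 - 26) + 6*6) = -92*(-85 + 36) = -92*(-49) = 4508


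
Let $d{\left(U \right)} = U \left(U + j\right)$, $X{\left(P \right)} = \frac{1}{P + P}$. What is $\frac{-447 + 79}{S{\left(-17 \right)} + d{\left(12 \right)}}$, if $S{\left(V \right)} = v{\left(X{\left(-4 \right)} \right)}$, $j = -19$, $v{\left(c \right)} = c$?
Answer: $\frac{2944}{673} \approx 4.3744$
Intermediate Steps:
$X{\left(P \right)} = \frac{1}{2 P}$
$S{\left(V \right)} = - \frac{1}{8}$ ($S{\left(V \right)} = \frac{1}{2 \left(-4\right)} = \frac{1}{2} \left(- \frac{1}{4}\right) = - \frac{1}{8}$)
$d{\left(U \right)} = U \left(-19 + U\right)$ ($d{\left(U \right)} = U \left(U - 19\right) = U \left(-19 + U\right)$)
$\frac{-447 + 79}{S{\left(-17 \right)} + d{\left(12 \right)}} = \frac{-447 + 79}{- \frac{1}{8} + 12 \left(-19 + 12\right)} = - \frac{368}{- \frac{1}{8} + 12 \left(-7\right)} = - \frac{368}{- \frac{1}{8} - 84} = - \frac{368}{- \frac{673}{8}} = \left(-368\right) \left(- \frac{8}{673}\right) = \frac{2944}{673}$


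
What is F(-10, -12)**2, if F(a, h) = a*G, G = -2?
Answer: 400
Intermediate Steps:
F(a, h) = -2*a (F(a, h) = a*(-2) = -2*a)
F(-10, -12)**2 = (-2*(-10))**2 = 20**2 = 400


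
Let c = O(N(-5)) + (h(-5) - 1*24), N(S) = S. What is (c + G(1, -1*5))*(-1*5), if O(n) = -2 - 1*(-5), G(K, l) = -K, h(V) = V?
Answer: 135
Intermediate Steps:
O(n) = 3 (O(n) = -2 + 5 = 3)
c = -26 (c = 3 + (-5 - 1*24) = 3 + (-5 - 24) = 3 - 29 = -26)
(c + G(1, -1*5))*(-1*5) = (-26 - 1*1)*(-1*5) = (-26 - 1)*(-5) = -27*(-5) = 135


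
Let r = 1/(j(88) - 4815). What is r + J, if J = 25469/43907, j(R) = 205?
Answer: 117368183/202411270 ≈ 0.57985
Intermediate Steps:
J = 25469/43907 (J = 25469*(1/43907) = 25469/43907 ≈ 0.58007)
r = -1/4610 (r = 1/(205 - 4815) = 1/(-4610) = -1/4610 ≈ -0.00021692)
r + J = -1/4610 + 25469/43907 = 117368183/202411270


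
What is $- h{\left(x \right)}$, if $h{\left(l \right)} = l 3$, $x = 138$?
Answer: $-414$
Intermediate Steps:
$h{\left(l \right)} = 3 l$
$- h{\left(x \right)} = - 3 \cdot 138 = \left(-1\right) 414 = -414$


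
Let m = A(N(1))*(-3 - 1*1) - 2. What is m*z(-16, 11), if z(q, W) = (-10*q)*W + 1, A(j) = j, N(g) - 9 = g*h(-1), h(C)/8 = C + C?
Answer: 45786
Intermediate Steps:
h(C) = 16*C (h(C) = 8*(C + C) = 8*(2*C) = 16*C)
N(g) = 9 - 16*g (N(g) = 9 + g*(16*(-1)) = 9 + g*(-16) = 9 - 16*g)
z(q, W) = 1 - 10*W*q (z(q, W) = -10*W*q + 1 = 1 - 10*W*q)
m = 26 (m = (9 - 16*1)*(-3 - 1*1) - 2 = (9 - 16)*(-3 - 1) - 2 = -7*(-4) - 2 = 28 - 2 = 26)
m*z(-16, 11) = 26*(1 - 10*11*(-16)) = 26*(1 + 1760) = 26*1761 = 45786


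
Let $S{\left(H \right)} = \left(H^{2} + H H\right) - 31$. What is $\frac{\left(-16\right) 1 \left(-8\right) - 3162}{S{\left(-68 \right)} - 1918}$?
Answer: $- \frac{3034}{7299} \approx -0.41567$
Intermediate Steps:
$S{\left(H \right)} = -31 + 2 H^{2}$ ($S{\left(H \right)} = \left(H^{2} + H^{2}\right) - 31 = 2 H^{2} - 31 = -31 + 2 H^{2}$)
$\frac{\left(-16\right) 1 \left(-8\right) - 3162}{S{\left(-68 \right)} - 1918} = \frac{\left(-16\right) 1 \left(-8\right) - 3162}{\left(-31 + 2 \left(-68\right)^{2}\right) - 1918} = \frac{\left(-16\right) \left(-8\right) - 3162}{\left(-31 + 2 \cdot 4624\right) - 1918} = \frac{128 - 3162}{\left(-31 + 9248\right) - 1918} = - \frac{3034}{9217 - 1918} = - \frac{3034}{7299}$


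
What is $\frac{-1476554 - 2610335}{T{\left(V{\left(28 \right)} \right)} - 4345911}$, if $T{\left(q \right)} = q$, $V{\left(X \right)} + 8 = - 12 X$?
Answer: $\frac{4086889}{4346255} \approx 0.94032$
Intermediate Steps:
$V{\left(X \right)} = -8 - 12 X$
$\frac{-1476554 - 2610335}{T{\left(V{\left(28 \right)} \right)} - 4345911} = \frac{-1476554 - 2610335}{\left(-8 - 336\right) - 4345911} = - \frac{4086889}{\left(-8 - 336\right) - 4345911} = - \frac{4086889}{-344 - 4345911} = - \frac{4086889}{-4346255} = \left(-4086889\right) \left(- \frac{1}{4346255}\right) = \frac{4086889}{4346255}$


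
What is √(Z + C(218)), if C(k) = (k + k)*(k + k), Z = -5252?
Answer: 2*√46211 ≈ 429.94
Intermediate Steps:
C(k) = 4*k² (C(k) = (2*k)*(2*k) = 4*k²)
√(Z + C(218)) = √(-5252 + 4*218²) = √(-5252 + 4*47524) = √(-5252 + 190096) = √184844 = 2*√46211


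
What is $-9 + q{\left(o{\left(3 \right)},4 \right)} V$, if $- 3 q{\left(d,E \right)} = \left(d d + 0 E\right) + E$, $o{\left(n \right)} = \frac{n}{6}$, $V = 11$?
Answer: $- \frac{295}{12} \approx -24.583$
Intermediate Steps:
$o{\left(n \right)} = \frac{n}{6}$ ($o{\left(n \right)} = n \frac{1}{6} = \frac{n}{6}$)
$q{\left(d,E \right)} = - \frac{E}{3} - \frac{d^{2}}{3}$ ($q{\left(d,E \right)} = - \frac{\left(d d + 0 E\right) + E}{3} = - \frac{\left(d^{2} + 0\right) + E}{3} = - \frac{d^{2} + E}{3} = - \frac{E + d^{2}}{3} = - \frac{E}{3} - \frac{d^{2}}{3}$)
$-9 + q{\left(o{\left(3 \right)},4 \right)} V = -9 + \left(\left(- \frac{1}{3}\right) 4 - \frac{\left(\frac{1}{6} \cdot 3\right)^{2}}{3}\right) 11 = -9 + \left(- \frac{4}{3} - \frac{1}{3 \cdot 4}\right) 11 = -9 + \left(- \frac{4}{3} - \frac{1}{12}\right) 11 = -9 - \frac{187}{12} = - \frac{295}{12}$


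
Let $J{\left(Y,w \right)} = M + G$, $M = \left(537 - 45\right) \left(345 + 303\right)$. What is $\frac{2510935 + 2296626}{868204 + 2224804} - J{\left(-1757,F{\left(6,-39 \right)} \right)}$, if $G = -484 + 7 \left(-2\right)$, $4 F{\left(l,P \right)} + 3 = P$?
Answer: $- \frac{984555312983}{3093008} \approx -3.1832 \cdot 10^{5}$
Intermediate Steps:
$F{\left(l,P \right)} = - \frac{3}{4} + \frac{P}{4}$
$M = 318816$ ($M = 492 \cdot 648 = 318816$)
$G = -498$ ($G = -484 - 14 = -498$)
$J{\left(Y,w \right)} = 318318$ ($J{\left(Y,w \right)} = 318816 - 498 = 318318$)
$\frac{2510935 + 2296626}{868204 + 2224804} - J{\left(-1757,F{\left(6,-39 \right)} \right)} = \frac{2510935 + 2296626}{868204 + 2224804} - 318318 = \frac{4807561}{3093008} - 318318 = - \frac{984555312983}{3093008}$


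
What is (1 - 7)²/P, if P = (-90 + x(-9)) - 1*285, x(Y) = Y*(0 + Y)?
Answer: -6/49 ≈ -0.12245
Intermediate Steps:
x(Y) = Y² (x(Y) = Y*Y = Y²)
P = -294 (P = (-90 + (-9)²) - 1*285 = (-90 + 81) - 285 = -9 - 285 = -294)
(1 - 7)²/P = (1 - 7)²/(-294) = (-6)²*(-1/294) = 36*(-1/294) = -6/49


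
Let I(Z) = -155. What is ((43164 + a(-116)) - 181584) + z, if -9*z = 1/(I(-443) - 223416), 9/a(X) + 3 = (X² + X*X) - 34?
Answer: -7485232517076374/54076235625 ≈ -1.3842e+5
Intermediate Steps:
a(X) = 9/(-37 + 2*X²) (a(X) = 9/(-3 + ((X² + X*X) - 34)) = 9/(-3 + ((X² + X²) - 34)) = 9/(-3 + (2*X² - 34)) = 9/(-3 + (-34 + 2*X²)) = 9/(-37 + 2*X²))
z = 1/2012139 (z = -1/(9*(-155 - 223416)) = -⅑/(-223571) = -⅑*(-1/223571) = 1/2012139 ≈ 4.9698e-7)
((43164 + a(-116)) - 181584) + z = ((43164 + 9/(-37 + 2*(-116)²)) - 181584) + 1/2012139 = ((43164 + 9/(-37 + 2*13456)) - 181584) + 1/2012139 = ((43164 + 9/(-37 + 26912)) - 181584) + 1/2012139 = ((43164 + 9/26875) - 181584) + 1/2012139 = (1160032509/26875 - 181584) + 1/2012139 = -3720037491/26875 + 1/2012139 = -7485232517076374/54076235625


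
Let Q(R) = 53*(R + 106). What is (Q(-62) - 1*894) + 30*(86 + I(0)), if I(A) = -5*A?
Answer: 4018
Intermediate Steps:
Q(R) = 5618 + 53*R (Q(R) = 53*(106 + R) = 5618 + 53*R)
(Q(-62) - 1*894) + 30*(86 + I(0)) = ((5618 + 53*(-62)) - 1*894) + 30*(86 - 5*0) = ((5618 - 3286) - 894) + 30*(86 + 0) = (2332 - 894) + 30*86 = 1438 + 2580 = 4018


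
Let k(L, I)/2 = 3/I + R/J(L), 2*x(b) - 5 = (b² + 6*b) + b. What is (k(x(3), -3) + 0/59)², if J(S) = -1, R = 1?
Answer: 16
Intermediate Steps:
x(b) = 5/2 + b²/2 + 7*b/2 (x(b) = 5/2 + ((b² + 6*b) + b)/2 = 5/2 + (b² + 7*b)/2 = 5/2 + (b²/2 + 7*b/2) = 5/2 + b²/2 + 7*b/2)
k(L, I) = -2 + 6/I (k(L, I) = 2*(3/I + 1/(-1)) = 2*(3/I + 1*(-1)) = 2*(3/I - 1) = 2*(-1 + 3/I) = -2 + 6/I)
(k(x(3), -3) + 0/59)² = ((-2 + 6/(-3)) + 0/59)² = ((-2 + 6*(-⅓)) + 0*(1/59))² = ((-2 - 2) + 0)² = (-4 + 0)² = (-4)² = 16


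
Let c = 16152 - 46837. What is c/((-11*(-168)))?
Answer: -30685/1848 ≈ -16.604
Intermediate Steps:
c = -30685
c/((-11*(-168))) = -30685/((-11*(-168))) = -30685/1848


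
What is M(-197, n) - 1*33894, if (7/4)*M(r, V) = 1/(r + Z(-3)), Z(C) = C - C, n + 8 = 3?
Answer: -46739830/1379 ≈ -33894.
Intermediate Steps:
n = -5 (n = -8 + 3 = -5)
Z(C) = 0
M(r, V) = 4/(7*r) (M(r, V) = 4/(7*(r + 0)) = 4/(7*r))
M(-197, n) - 1*33894 = (4/7)/(-197) - 1*33894 = (4/7)*(-1/197) - 33894 = -4/1379 - 33894 = -46739830/1379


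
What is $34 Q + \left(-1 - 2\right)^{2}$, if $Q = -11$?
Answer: $-365$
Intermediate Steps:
$34 Q + \left(-1 - 2\right)^{2} = 34 \left(-11\right) + \left(-1 - 2\right)^{2} = -374 + \left(-3\right)^{2} = -374 + 9 = -365$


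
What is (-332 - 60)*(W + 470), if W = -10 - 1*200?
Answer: -101920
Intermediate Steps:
W = -210 (W = -10 - 200 = -210)
(-332 - 60)*(W + 470) = (-332 - 60)*(-210 + 470) = -392*260 = -101920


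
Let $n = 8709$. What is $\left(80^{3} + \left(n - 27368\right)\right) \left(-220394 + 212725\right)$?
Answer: $-3783432129$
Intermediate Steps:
$\left(80^{3} + \left(n - 27368\right)\right) \left(-220394 + 212725\right) = \left(80^{3} + \left(8709 - 27368\right)\right) \left(-220394 + 212725\right) = \left(512000 - 18659\right) \left(-7669\right) = 493341 \left(-7669\right) = -3783432129$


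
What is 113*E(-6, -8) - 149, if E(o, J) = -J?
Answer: 755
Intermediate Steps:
113*E(-6, -8) - 149 = 113*(-1*(-8)) - 149 = 113*8 - 149 = 904 - 149 = 755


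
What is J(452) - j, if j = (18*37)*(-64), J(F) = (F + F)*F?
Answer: 451232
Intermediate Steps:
J(F) = 2*F² (J(F) = (2*F)*F = 2*F²)
j = -42624 (j = 666*(-64) = -42624)
J(452) - j = 2*452² - 1*(-42624) = 2*204304 + 42624 = 408608 + 42624 = 451232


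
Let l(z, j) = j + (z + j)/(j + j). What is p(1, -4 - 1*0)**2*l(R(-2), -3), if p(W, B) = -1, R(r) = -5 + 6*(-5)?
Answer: 10/3 ≈ 3.3333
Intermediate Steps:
R(r) = -35 (R(r) = -5 - 30 = -35)
l(z, j) = j + (j + z)/(2*j) (l(z, j) = j + (j + z)/((2*j)) = j + (j + z)*(1/(2*j)) = j + (j + z)/(2*j))
p(1, -4 - 1*0)**2*l(R(-2), -3) = (-1)**2*(1/2 - 3 + (1/2)*(-35)/(-3)) = 1*(1/2 - 3 + (1/2)*(-35)*(-1/3)) = 1*(1/2 - 3 + 35/6) = 1*(10/3) = 10/3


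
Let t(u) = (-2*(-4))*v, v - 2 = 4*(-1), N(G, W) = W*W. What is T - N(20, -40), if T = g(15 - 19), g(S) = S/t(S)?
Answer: -6399/4 ≈ -1599.8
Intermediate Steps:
N(G, W) = W**2
v = -2 (v = 2 + 4*(-1) = 2 - 4 = -2)
t(u) = -16 (t(u) = -2*(-4)*(-2) = 8*(-2) = -16)
g(S) = -S/16 (g(S) = S/(-16) = S*(-1/16) = -S/16)
T = 1/4 (T = -(15 - 19)/16 = -1/16*(-4) = 1/4 ≈ 0.25000)
T - N(20, -40) = 1/4 - 1*(-40)**2 = 1/4 - 1*1600 = 1/4 - 1600 = -6399/4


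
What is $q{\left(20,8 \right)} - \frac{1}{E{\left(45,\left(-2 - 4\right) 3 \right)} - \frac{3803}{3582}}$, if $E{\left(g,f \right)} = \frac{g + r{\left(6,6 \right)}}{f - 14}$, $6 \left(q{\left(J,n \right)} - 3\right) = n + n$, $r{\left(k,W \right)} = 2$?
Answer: $\frac{2637361}{435075} \approx 6.0619$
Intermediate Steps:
$q{\left(J,n \right)} = 3 + \frac{n}{3}$ ($q{\left(J,n \right)} = 3 + \frac{n + n}{6} = 3 + \frac{2 n}{6} = 3 + \frac{n}{3}$)
$E{\left(g,f \right)} = \frac{2 + g}{-14 + f}$ ($E{\left(g,f \right)} = \frac{g + 2}{f - 14} = \frac{2 + g}{-14 + f}$)
$q{\left(20,8 \right)} - \frac{1}{E{\left(45,\left(-2 - 4\right) 3 \right)} - \frac{3803}{3582}} = \left(3 + \frac{1}{3} \cdot 8\right) - \frac{1}{\frac{2 + 45}{-14 + \left(-2 - 4\right) 3} - \frac{3803}{3582}} = \left(3 + \frac{8}{3}\right) - \frac{1}{\frac{1}{-14 - 18} \cdot 47 - \frac{3803}{3582}} = \frac{17}{3} - \frac{1}{\frac{1}{-14 - 18} \cdot 47 - \frac{3803}{3582}} = \frac{17}{3} - \frac{1}{\frac{1}{-32} \cdot 47 - \frac{3803}{3582}} = \frac{17}{3} - \frac{1}{\left(- \frac{1}{32}\right) 47 - \frac{3803}{3582}} = \frac{17}{3} - \frac{1}{- \frac{47}{32} - \frac{3803}{3582}} = \frac{17}{3} - \frac{1}{- \frac{145025}{57312}} = \frac{17}{3} - - \frac{57312}{145025} = \frac{17}{3} + \frac{57312}{145025} = \frac{2637361}{435075}$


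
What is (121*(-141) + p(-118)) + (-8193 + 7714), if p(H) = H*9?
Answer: -18602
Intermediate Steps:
p(H) = 9*H
(121*(-141) + p(-118)) + (-8193 + 7714) = (121*(-141) + 9*(-118)) + (-8193 + 7714) = (-17061 - 1062) - 479 = -18123 - 479 = -18602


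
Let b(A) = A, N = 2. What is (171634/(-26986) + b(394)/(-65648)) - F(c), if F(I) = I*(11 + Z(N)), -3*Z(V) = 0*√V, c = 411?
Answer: -2005144338201/442894232 ≈ -4527.4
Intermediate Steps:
Z(V) = 0 (Z(V) = -0*√V = -⅓*0 = 0)
F(I) = 11*I (F(I) = I*(11 + 0) = I*11 = 11*I)
(171634/(-26986) + b(394)/(-65648)) - F(c) = (171634/(-26986) + 394/(-65648)) - 11*411 = (171634*(-1/26986) + 394*(-1/65648)) - 1*4521 = (-85817/13493 - 197/32824) - 4521 = -2819515329/442894232 - 4521 = -2005144338201/442894232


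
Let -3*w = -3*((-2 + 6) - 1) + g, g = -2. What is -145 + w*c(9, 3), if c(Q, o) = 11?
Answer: -314/3 ≈ -104.67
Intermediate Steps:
w = 11/3 (w = -(-3*((-2 + 6) - 1) - 2)/3 = -(-3*(4 - 1) - 2)/3 = -(-3*3 - 2)/3 = -(-9 - 2)/3 = -⅓*(-11) = 11/3 ≈ 3.6667)
-145 + w*c(9, 3) = -145 + (11/3)*11 = -145 + 121/3 = -314/3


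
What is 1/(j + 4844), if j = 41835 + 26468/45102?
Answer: 22551/1052671363 ≈ 2.1423e-5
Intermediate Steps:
j = 943434319/22551 (j = 41835 + 26468*(1/45102) = 41835 + 13234/22551 = 943434319/22551 ≈ 41836.)
1/(j + 4844) = 1/(943434319/22551 + 4844) = 1/(1052671363/22551) = 22551/1052671363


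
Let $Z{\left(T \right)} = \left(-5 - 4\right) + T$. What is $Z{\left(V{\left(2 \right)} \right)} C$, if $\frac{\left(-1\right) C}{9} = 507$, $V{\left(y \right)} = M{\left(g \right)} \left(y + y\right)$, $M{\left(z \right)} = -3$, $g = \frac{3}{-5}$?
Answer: $95823$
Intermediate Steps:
$g = - \frac{3}{5}$ ($g = 3 \left(- \frac{1}{5}\right) = - \frac{3}{5} \approx -0.6$)
$V{\left(y \right)} = - 6 y$ ($V{\left(y \right)} = - 3 \left(y + y\right) = - 3 \cdot 2 y = - 6 y$)
$Z{\left(T \right)} = -9 + T$
$C = -4563$ ($C = \left(-9\right) 507 = -4563$)
$Z{\left(V{\left(2 \right)} \right)} C = \left(-9 - 12\right) \left(-4563\right) = \left(-21\right) \left(-4563\right) = 95823$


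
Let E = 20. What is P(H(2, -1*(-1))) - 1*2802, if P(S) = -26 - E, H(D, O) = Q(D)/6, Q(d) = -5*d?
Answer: -2848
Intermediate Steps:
H(D, O) = -5*D/6
P(S) = -46 (P(S) = -26 - 1*20 = -26 - 20 = -46)
P(H(2, -1*(-1))) - 1*2802 = -46 - 1*2802 = -46 - 2802 = -2848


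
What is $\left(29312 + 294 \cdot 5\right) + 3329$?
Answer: $34111$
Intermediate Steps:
$\left(29312 + 294 \cdot 5\right) + 3329 = \left(29312 + 1470\right) + 3329 = 30782 + 3329 = 34111$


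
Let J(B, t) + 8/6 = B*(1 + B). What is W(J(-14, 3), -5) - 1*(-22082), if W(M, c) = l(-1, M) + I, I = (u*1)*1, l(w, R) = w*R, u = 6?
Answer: 65722/3 ≈ 21907.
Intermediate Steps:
l(w, R) = R*w
J(B, t) = -4/3 + B*(1 + B)
I = 6 (I = (6*1)*1 = 6*1 = 6)
W(M, c) = 6 - M (W(M, c) = M*(-1) + 6 = -M + 6 = 6 - M)
W(J(-14, 3), -5) - 1*(-22082) = (6 - (-4/3 - 14 + (-14)**2)) - 1*(-22082) = (6 - (-4/3 - 14 + 196)) + 22082 = (6 - 1*542/3) + 22082 = (6 - 542/3) + 22082 = -524/3 + 22082 = 65722/3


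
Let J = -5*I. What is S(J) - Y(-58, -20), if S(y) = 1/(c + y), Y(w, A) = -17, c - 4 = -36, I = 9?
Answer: 1308/77 ≈ 16.987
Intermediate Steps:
c = -32 (c = 4 - 36 = -32)
J = -45 (J = -5*9 = -45)
S(y) = 1/(-32 + y)
S(J) - Y(-58, -20) = 1/(-32 - 45) - 1*(-17) = 1/(-77) + 17 = -1/77 + 17 = 1308/77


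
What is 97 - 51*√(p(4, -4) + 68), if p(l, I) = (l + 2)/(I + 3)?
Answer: 97 - 51*√62 ≈ -304.57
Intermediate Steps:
p(l, I) = (2 + l)/(3 + I)
97 - 51*√(p(4, -4) + 68) = 97 - 51*√((2 + 4)/(3 - 4) + 68) = 97 - 51*√(6/(-1) + 68) = 97 - 51*√(-1*6 + 68) = 97 - 51*√(-6 + 68) = 97 - 51*√62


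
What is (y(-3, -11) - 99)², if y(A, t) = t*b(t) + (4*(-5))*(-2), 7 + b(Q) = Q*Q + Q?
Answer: 1420864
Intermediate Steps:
b(Q) = -7 + Q + Q² (b(Q) = -7 + (Q*Q + Q) = -7 + (Q² + Q) = -7 + (Q + Q²) = -7 + Q + Q²)
y(A, t) = 40 + t*(-7 + t + t²) (y(A, t) = t*(-7 + t + t²) + (4*(-5))*(-2) = t*(-7 + t + t²) - 20*(-2) = t*(-7 + t + t²) + 40 = 40 + t*(-7 + t + t²))
(y(-3, -11) - 99)² = ((40 - 11*(-7 - 11 + (-11)²)) - 99)² = ((40 - 11*(-7 - 11 + 121)) - 99)² = ((40 - 11*103) - 99)² = ((40 - 1133) - 99)² = (-1093 - 99)² = (-1192)² = 1420864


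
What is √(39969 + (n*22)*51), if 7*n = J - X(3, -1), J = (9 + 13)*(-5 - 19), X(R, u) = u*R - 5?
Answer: I*√2125599/7 ≈ 208.28*I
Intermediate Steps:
X(R, u) = -5 + R*u (X(R, u) = R*u - 5 = -5 + R*u)
J = -528 (J = 22*(-24) = -528)
n = -520/7 (n = (-528 - (-5 + 3*(-1)))/7 = (-528 - (-5 - 3))/7 = (-528 - 1*(-8))/7 = (-528 + 8)/7 = (⅐)*(-520) = -520/7 ≈ -74.286)
√(39969 + (n*22)*51) = √(39969 - 520/7*22*51) = √(39969 - 11440/7*51) = √(39969 - 583440/7) = √(-303657/7) = I*√2125599/7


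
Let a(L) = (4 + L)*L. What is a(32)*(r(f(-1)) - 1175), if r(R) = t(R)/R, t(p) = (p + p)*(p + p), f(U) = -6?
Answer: -1381248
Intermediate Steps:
a(L) = L*(4 + L)
t(p) = 4*p² (t(p) = (2*p)*(2*p) = 4*p²)
r(R) = 4*R (r(R) = (4*R²)/R = 4*R)
a(32)*(r(f(-1)) - 1175) = (32*(4 + 32))*(4*(-6) - 1175) = (32*36)*(-24 - 1175) = 1152*(-1199) = -1381248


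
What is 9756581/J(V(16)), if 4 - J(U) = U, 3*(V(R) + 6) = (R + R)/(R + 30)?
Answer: 673204089/674 ≈ 9.9882e+5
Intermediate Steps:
V(R) = -6 + 2*R/(3*(30 + R)) (V(R) = -6 + ((R + R)/(R + 30))/3 = -6 + ((2*R)/(30 + R))/3 = -6 + (2*R/(30 + R))/3 = -6 + 2*R/(3*(30 + R)))
J(U) = 4 - U
9756581/J(V(16)) = 9756581/(4 - 4*(-135 - 4*16)/(3*(30 + 16))) = 9756581/(4 - 4*(-135 - 64)/(3*46)) = 9756581/(4 - 4*(-199)/(3*46)) = 9756581/(4 - 1*(-398/69)) = 9756581/(4 + 398/69) = 9756581/(674/69) = 9756581*(69/674) = 673204089/674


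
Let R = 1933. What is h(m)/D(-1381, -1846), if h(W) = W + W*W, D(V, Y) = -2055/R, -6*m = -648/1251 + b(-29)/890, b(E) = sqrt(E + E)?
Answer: -49938230171503/566101030059000 + 315079*I*sqrt(58)/1525344300 ≈ -0.088214 + 0.0015731*I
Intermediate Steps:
b(E) = sqrt(2)*sqrt(E) (b(E) = sqrt(2*E) = sqrt(2)*sqrt(E))
m = 12/139 - I*sqrt(58)/5340 (m = -(-648/1251 + (sqrt(2)*sqrt(-29))/890)/6 = -(-648*1/1251 + (sqrt(2)*(I*sqrt(29)))*(1/890))/6 = -(-72/139 + (I*sqrt(58))*(1/890))/6 = -(-72/139 + I*sqrt(58)/890)/6 = 12/139 - I*sqrt(58)/5340 ≈ 0.086331 - 0.0014262*I)
D(V, Y) = -2055/1933
h(W) = W + W**2
h(m)/D(-1381, -1846) = ((12/139 - I*sqrt(58)/5340)*(1 + (12/139 - I*sqrt(58)/5340)))/(-2055/1933) = ((12/139 - I*sqrt(58)/5340)*(151/139 - I*sqrt(58)/5340))*(-1933/2055) = -1933*(12/139 - I*sqrt(58)/5340)*(151/139 - I*sqrt(58)/5340)/2055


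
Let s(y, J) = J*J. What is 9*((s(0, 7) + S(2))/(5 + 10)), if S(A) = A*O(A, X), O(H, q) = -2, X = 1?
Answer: 27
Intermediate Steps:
s(y, J) = J²
S(A) = -2*A (S(A) = A*(-2) = -2*A)
9*((s(0, 7) + S(2))/(5 + 10)) = 9*((7² - 2*2)/(5 + 10)) = 9*((49 - 4)/15) = 9*(45*(1/15)) = 9*3 = 27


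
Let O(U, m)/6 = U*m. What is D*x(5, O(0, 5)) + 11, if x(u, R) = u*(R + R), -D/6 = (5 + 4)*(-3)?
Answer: 11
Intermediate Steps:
O(U, m) = 6*U*m (O(U, m) = 6*(U*m) = 6*U*m)
D = 162 (D = -6*(5 + 4)*(-3) = -54*(-3) = -6*(-27) = 162)
x(u, R) = 2*R*u (x(u, R) = u*(2*R) = 2*R*u)
D*x(5, O(0, 5)) + 11 = 162*(2*(6*0*5)*5) + 11 = 162*(2*0*5) + 11 = 162*0 + 11 = 0 + 11 = 11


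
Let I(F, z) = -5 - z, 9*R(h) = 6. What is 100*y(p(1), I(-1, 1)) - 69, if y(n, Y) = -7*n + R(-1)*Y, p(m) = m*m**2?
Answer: -1169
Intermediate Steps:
R(h) = 2/3 (R(h) = (1/9)*6 = 2/3)
p(m) = m**3
y(n, Y) = -7*n + 2*Y/3
100*y(p(1), I(-1, 1)) - 69 = 100*(-7*1**3 + 2*(-5 - 1*1)/3) - 69 = 100*(-7*1 + 2*(-5 - 1)/3) - 69 = 100*(-7 + (2/3)*(-6)) - 69 = 100*(-7 - 4) - 69 = 100*(-11) - 69 = -1100 - 69 = -1169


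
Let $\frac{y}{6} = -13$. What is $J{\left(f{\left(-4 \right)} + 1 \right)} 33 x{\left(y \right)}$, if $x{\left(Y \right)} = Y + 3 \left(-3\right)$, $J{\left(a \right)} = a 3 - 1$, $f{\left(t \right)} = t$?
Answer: $28710$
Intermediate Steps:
$y = -78$ ($y = 6 \left(-13\right) = -78$)
$J{\left(a \right)} = -1 + 3 a$ ($J{\left(a \right)} = 3 a - 1 = -1 + 3 a$)
$x{\left(Y \right)} = -9 + Y$ ($x{\left(Y \right)} = Y - 9 = -9 + Y$)
$J{\left(f{\left(-4 \right)} + 1 \right)} 33 x{\left(y \right)} = \left(-1 + 3 \left(-4 + 1\right)\right) 33 \left(-9 - 78\right) = \left(-1 + 3 \left(-3\right)\right) 33 \left(-87\right) = \left(-1 - 9\right) 33 \left(-87\right) = \left(-10\right) 33 \left(-87\right) = \left(-330\right) \left(-87\right) = 28710$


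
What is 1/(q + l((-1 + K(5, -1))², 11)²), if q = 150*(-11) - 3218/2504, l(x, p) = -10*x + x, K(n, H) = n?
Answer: 1252/23894063 ≈ 5.2398e-5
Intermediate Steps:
l(x, p) = -9*x
q = -2067409/1252 (q = -1650 - 3218*1/2504 = -1650 - 1609/1252 = -2067409/1252 ≈ -1651.3)
1/(q + l((-1 + K(5, -1))², 11)²) = 1/(-2067409/1252 + (-9*(-1 + 5)²)²) = 1/(-2067409/1252 + (-9*4²)²) = 1/(-2067409/1252 + (-9*16)²) = 1/(-2067409/1252 + (-144)²) = 1/(-2067409/1252 + 20736) = 1/(23894063/1252) = 1252/23894063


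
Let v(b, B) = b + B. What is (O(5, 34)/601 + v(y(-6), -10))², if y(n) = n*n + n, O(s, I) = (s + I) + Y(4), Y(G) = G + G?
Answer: 145612489/361201 ≈ 403.13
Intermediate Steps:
Y(G) = 2*G
O(s, I) = 8 + I + s (O(s, I) = (s + I) + 2*4 = (I + s) + 8 = 8 + I + s)
y(n) = n + n² (y(n) = n² + n = n + n²)
v(b, B) = B + b
(O(5, 34)/601 + v(y(-6), -10))² = ((8 + 34 + 5)/601 + (-10 - 6*(1 - 6)))² = (47*(1/601) + (-10 - 6*(-5)))² = (47/601 + (-10 + 30))² = (47/601 + 20)² = (12067/601)² = 145612489/361201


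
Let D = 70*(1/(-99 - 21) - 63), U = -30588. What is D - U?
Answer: 314129/12 ≈ 26177.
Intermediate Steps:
D = -52927/12 (D = 70*(1/(-120) - 63) = 70*(-1/120 - 63) = 70*(-7561/120) = -52927/12 ≈ -4410.6)
D - U = -52927/12 - 1*(-30588) = -52927/12 + 30588 = 314129/12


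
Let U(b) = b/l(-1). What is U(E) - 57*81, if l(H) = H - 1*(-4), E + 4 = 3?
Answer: -13852/3 ≈ -4617.3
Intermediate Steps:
E = -1 (E = -4 + 3 = -1)
l(H) = 4 + H (l(H) = H + 4 = 4 + H)
U(b) = b/3 (U(b) = b/(4 - 1) = b/3)
U(E) - 57*81 = (⅓)*(-1) - 57*81 = -⅓ - 4617 = -13852/3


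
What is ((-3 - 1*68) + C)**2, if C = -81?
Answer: 23104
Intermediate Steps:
((-3 - 1*68) + C)**2 = ((-3 - 1*68) - 81)**2 = ((-3 - 68) - 81)**2 = (-71 - 81)**2 = (-152)**2 = 23104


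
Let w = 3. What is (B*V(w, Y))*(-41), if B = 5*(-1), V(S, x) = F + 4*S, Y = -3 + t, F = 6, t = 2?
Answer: 3690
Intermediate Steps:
Y = -1 (Y = -3 + 2 = -1)
V(S, x) = 6 + 4*S
B = -5
(B*V(w, Y))*(-41) = -5*(6 + 4*3)*(-41) = -5*(6 + 12)*(-41) = -5*18*(-41) = -90*(-41) = 3690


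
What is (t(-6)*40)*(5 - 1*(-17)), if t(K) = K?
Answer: -5280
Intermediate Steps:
(t(-6)*40)*(5 - 1*(-17)) = (-6*40)*(5 - 1*(-17)) = -240*(5 + 17) = -240*22 = -5280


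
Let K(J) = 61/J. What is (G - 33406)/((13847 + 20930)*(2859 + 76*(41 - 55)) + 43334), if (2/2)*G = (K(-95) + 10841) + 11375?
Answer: -151873/847780665 ≈ -0.00017914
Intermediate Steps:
G = 2110459/95 (G = (61/(-95) + 10841) + 11375 = (61*(-1/95) + 10841) + 11375 = (-61/95 + 10841) + 11375 = 1029834/95 + 11375 = 2110459/95 ≈ 22215.)
(G - 33406)/((13847 + 20930)*(2859 + 76*(41 - 55)) + 43334) = (2110459/95 - 33406)/((13847 + 20930)*(2859 + 76*(41 - 55)) + 43334) = -1063111/(95*(34777*(2859 + 76*(-14)) + 43334)) = -1063111/(95*(34777*(2859 - 1064) + 43334)) = -1063111/(95*(34777*1795 + 43334)) = -1063111/(95*(62424715 + 43334)) = -1063111/95/62468049 = -1063111/95*1/62468049 = -151873/847780665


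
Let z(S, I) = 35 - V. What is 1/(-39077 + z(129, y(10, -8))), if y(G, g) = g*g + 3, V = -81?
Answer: -1/38961 ≈ -2.5667e-5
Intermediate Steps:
y(G, g) = 3 + g² (y(G, g) = g² + 3 = 3 + g²)
z(S, I) = 116 (z(S, I) = 35 - 1*(-81) = 35 + 81 = 116)
1/(-39077 + z(129, y(10, -8))) = 1/(-39077 + 116) = 1/(-38961) = -1/38961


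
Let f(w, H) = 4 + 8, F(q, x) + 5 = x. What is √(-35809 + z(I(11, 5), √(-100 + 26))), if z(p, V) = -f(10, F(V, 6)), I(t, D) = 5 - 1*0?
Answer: I*√35821 ≈ 189.26*I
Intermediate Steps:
I(t, D) = 5 (I(t, D) = 5 + 0 = 5)
F(q, x) = -5 + x
f(w, H) = 12
z(p, V) = -12 (z(p, V) = -1*12 = -12)
√(-35809 + z(I(11, 5), √(-100 + 26))) = √(-35809 - 12) = √(-35821) = I*√35821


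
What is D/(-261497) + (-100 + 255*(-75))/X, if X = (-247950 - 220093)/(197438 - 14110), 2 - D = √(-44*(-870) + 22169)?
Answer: 921641154821514/122391840371 + √60449/261497 ≈ 7530.3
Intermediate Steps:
D = 2 - √60449 (D = 2 - √(-44*(-870) + 22169) = 2 - √(38280 + 22169) = 2 - √60449 ≈ -243.86)
X = -468043/183328 ≈ -2.5530
D/(-261497) + (-100 + 255*(-75))/X = (2 - √60449)/(-261497) + (-100 + 255*(-75))/(-468043/183328) = (2 - √60449)*(-1/261497) + (-100 - 19125)*(-183328/468043) = (-2/261497 + √60449/261497) - 19225*(-183328/468043) = (-2/261497 + √60449/261497) + 3524480800/468043 = 921641154821514/122391840371 + √60449/261497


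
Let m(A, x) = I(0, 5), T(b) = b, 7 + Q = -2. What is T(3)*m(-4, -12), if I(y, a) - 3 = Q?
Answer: -18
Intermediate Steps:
Q = -9 (Q = -7 - 2 = -9)
I(y, a) = -6 (I(y, a) = 3 - 9 = -6)
m(A, x) = -6
T(3)*m(-4, -12) = 3*(-6) = -18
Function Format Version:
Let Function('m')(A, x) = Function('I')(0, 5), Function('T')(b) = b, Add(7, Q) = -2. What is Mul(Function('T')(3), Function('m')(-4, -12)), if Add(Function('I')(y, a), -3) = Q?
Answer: -18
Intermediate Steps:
Q = -9 (Q = Add(-7, -2) = -9)
Function('I')(y, a) = -6 (Function('I')(y, a) = Add(3, -9) = -6)
Function('m')(A, x) = -6
Mul(Function('T')(3), Function('m')(-4, -12)) = Mul(3, -6) = -18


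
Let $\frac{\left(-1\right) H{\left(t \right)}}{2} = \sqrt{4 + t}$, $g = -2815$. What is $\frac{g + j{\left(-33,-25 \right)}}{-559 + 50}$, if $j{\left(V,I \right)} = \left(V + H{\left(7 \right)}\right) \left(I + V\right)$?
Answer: $\frac{901}{509} - \frac{116 \sqrt{11}}{509} \approx 1.0143$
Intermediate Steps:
$H{\left(t \right)} = - 2 \sqrt{4 + t}$
$j{\left(V,I \right)} = \left(I + V\right) \left(V - 2 \sqrt{11}\right)$ ($j{\left(V,I \right)} = \left(V - 2 \sqrt{4 + 7}\right) \left(I + V\right) = \left(V - 2 \sqrt{11}\right) \left(I + V\right) = \left(I + V\right) \left(V - 2 \sqrt{11}\right)$)
$\frac{g + j{\left(-33,-25 \right)}}{-559 + 50} = \frac{-2815 - \left(-825 - 1089 - 116 \sqrt{11}\right)}{-559 + 50} = \frac{-2815 + \left(1089 + 825 + 50 \sqrt{11} + 66 \sqrt{11}\right)}{-509} = \left(-2815 + \left(1914 + 116 \sqrt{11}\right)\right) \left(- \frac{1}{509}\right) = \left(-901 + 116 \sqrt{11}\right) \left(- \frac{1}{509}\right) = \frac{901}{509} - \frac{116 \sqrt{11}}{509}$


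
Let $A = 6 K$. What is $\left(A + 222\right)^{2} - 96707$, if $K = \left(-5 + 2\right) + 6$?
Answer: $-39107$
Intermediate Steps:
$K = 3$ ($K = -3 + 6 = 3$)
$A = 18$ ($A = 6 \cdot 3 = 18$)
$\left(A + 222\right)^{2} - 96707 = \left(18 + 222\right)^{2} - 96707 = 240^{2} - 96707 = 57600 - 96707 = -39107$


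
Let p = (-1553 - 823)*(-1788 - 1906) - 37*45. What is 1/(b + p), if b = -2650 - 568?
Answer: 1/8772061 ≈ 1.1400e-7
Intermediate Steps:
b = -3218
p = 8775279 (p = -2376*(-3694) - 1665 = 8776944 - 1665 = 8775279)
1/(b + p) = 1/(-3218 + 8775279) = 1/8772061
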